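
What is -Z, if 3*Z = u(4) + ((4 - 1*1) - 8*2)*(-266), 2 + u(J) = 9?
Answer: -1155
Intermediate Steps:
u(J) = 7 (u(J) = -2 + 9 = 7)
Z = 1155 (Z = (7 + ((4 - 1*1) - 8*2)*(-266))/3 = (7 + ((4 - 1) - 16)*(-266))/3 = (7 + (3 - 16)*(-266))/3 = (7 - 13*(-266))/3 = (7 + 3458)/3 = (1/3)*3465 = 1155)
-Z = -1*1155 = -1155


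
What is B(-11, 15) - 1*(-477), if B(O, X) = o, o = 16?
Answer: 493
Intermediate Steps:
B(O, X) = 16
B(-11, 15) - 1*(-477) = 16 - 1*(-477) = 16 + 477 = 493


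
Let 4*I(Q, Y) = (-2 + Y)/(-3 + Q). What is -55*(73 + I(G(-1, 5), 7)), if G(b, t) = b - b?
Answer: -47905/12 ≈ -3992.1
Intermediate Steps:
G(b, t) = 0
I(Q, Y) = (-2 + Y)/(4*(-3 + Q)) (I(Q, Y) = ((-2 + Y)/(-3 + Q))/4 = (-2 + Y)/(4*(-3 + Q)))
-55*(73 + I(G(-1, 5), 7)) = -55*(73 + (-2 + 7)/(4*(-3 + 0))) = -55*(73 + (1/4)*5/(-3)) = -55*(73 + (1/4)*(-1/3)*5) = -55*(73 - 5/12) = -55*871/12 = -47905/12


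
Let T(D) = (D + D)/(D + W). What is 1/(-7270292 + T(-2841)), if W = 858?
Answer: -661/4805661118 ≈ -1.3755e-7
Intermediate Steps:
T(D) = 2*D/(858 + D) (T(D) = (D + D)/(D + 858) = (2*D)/(858 + D) = 2*D/(858 + D))
1/(-7270292 + T(-2841)) = 1/(-7270292 + 2*(-2841)/(858 - 2841)) = 1/(-7270292 + 2*(-2841)/(-1983)) = 1/(-7270292 + 2*(-2841)*(-1/1983)) = 1/(-7270292 + 1894/661) = 1/(-4805661118/661) = -661/4805661118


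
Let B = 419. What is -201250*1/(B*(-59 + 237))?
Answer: -100625/37291 ≈ -2.6984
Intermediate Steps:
-201250*1/(B*(-59 + 237)) = -201250*1/(419*(-59 + 237)) = -201250/(419*178) = -201250/74582 = -201250*1/74582 = -100625/37291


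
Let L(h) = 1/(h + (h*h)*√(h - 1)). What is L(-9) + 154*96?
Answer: 107908415/7299 - I*√10/811 ≈ 14784.0 - 0.0038992*I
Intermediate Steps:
L(h) = 1/(h + h²*√(-1 + h))
L(-9) + 154*96 = 1/((-9)*(1 - 9*√(-1 - 9))) + 154*96 = -1/(9*(1 - 9*I*√10)) + 14784 = 14784 - 1/(9*(1 - 9*I*√10))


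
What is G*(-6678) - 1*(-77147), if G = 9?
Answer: 17045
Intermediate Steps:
G*(-6678) - 1*(-77147) = 9*(-6678) - 1*(-77147) = -60102 + 77147 = 17045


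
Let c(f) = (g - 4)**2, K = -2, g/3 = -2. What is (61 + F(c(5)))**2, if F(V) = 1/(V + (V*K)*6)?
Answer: 4502275801/1210000 ≈ 3720.9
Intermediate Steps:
g = -6 (g = 3*(-2) = -6)
c(f) = 100 (c(f) = (-6 - 4)**2 = (-10)**2 = 100)
F(V) = -1/(11*V) (F(V) = 1/(V + (V*(-2))*6) = 1/(V - 2*V*6) = 1/(V - 12*V) = 1/(-11*V) = -1/(11*V))
(61 + F(c(5)))**2 = (61 - 1/11/100)**2 = (61 - 1/11*1/100)**2 = (61 - 1/1100)**2 = (67099/1100)**2 = 4502275801/1210000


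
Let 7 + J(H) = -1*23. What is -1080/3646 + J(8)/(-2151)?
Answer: -368950/1307091 ≈ -0.28227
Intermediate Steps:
J(H) = -30 (J(H) = -7 - 1*23 = -7 - 23 = -30)
-1080/3646 + J(8)/(-2151) = -1080/3646 - 30/(-2151) = -1080*1/3646 - 30*(-1/2151) = -540/1823 + 10/717 = -368950/1307091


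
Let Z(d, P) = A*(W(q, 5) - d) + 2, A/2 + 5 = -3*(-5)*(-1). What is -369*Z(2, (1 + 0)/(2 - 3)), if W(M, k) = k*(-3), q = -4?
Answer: -251658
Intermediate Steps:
A = -40 (A = -10 + 2*(-3*(-5)*(-1)) = -10 + 2*(15*(-1)) = -10 + 2*(-15) = -10 - 30 = -40)
W(M, k) = -3*k
Z(d, P) = 602 + 40*d (Z(d, P) = -40*(-3*5 - d) + 2 = -40*(-15 - d) + 2 = (600 + 40*d) + 2 = 602 + 40*d)
-369*Z(2, (1 + 0)/(2 - 3)) = -369*(602 + 40*2) = -369*(602 + 80) = -369*682 = -251658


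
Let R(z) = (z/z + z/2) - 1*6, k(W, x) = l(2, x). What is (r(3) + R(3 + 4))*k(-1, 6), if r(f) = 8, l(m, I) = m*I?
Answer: 78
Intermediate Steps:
l(m, I) = I*m
k(W, x) = 2*x (k(W, x) = x*2 = 2*x)
R(z) = -5 + z/2 (R(z) = (1 + z*(1/2)) - 6 = (1 + z/2) - 6 = -5 + z/2)
(r(3) + R(3 + 4))*k(-1, 6) = (8 + (-5 + (3 + 4)/2))*(2*6) = (8 + (-5 + (1/2)*7))*12 = (8 + (-5 + 7/2))*12 = (8 - 3/2)*12 = (13/2)*12 = 78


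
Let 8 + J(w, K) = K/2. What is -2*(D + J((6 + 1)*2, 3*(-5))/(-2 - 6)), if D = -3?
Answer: 17/8 ≈ 2.1250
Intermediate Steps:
J(w, K) = -8 + K/2
-2*(D + J((6 + 1)*2, 3*(-5))/(-2 - 6)) = -2*(-3 + (-8 + (3*(-5))/2)/(-2 - 6)) = -2*(-3 + (-8 + (1/2)*(-15))/(-8)) = -2*(-3 + (-8 - 15/2)*(-1/8)) = -2*(-3 - 31/2*(-1/8)) = -2*(-3 + 31/16) = -2*(-17/16) = 17/8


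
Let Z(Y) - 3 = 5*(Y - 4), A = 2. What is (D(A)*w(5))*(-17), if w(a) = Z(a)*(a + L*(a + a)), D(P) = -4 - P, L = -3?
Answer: -20400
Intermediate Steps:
Z(Y) = -17 + 5*Y (Z(Y) = 3 + 5*(Y - 4) = 3 + 5*(-4 + Y) = 3 + (-20 + 5*Y) = -17 + 5*Y)
w(a) = -5*a*(-17 + 5*a) (w(a) = (-17 + 5*a)*(a - 3*(a + a)) = (-17 + 5*a)*(a - 6*a) = (-17 + 5*a)*(-5*a) = -5*a*(-17 + 5*a))
(D(A)*w(5))*(-17) = ((-4 - 1*2)*(5*5*(17 - 5*5)))*(-17) = ((-4 - 2)*(5*5*(17 - 25)))*(-17) = -30*5*(-8)*(-17) = -6*(-200)*(-17) = 1200*(-17) = -20400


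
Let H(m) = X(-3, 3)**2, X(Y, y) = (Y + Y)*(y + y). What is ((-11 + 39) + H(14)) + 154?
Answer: 1478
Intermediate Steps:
X(Y, y) = 4*Y*y (X(Y, y) = (2*Y)*(2*y) = 4*Y*y)
H(m) = 1296 (H(m) = (4*(-3)*3)**2 = (-36)**2 = 1296)
((-11 + 39) + H(14)) + 154 = ((-11 + 39) + 1296) + 154 = (28 + 1296) + 154 = 1324 + 154 = 1478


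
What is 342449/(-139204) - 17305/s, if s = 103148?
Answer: -2358240917/897413387 ≈ -2.6278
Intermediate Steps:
342449/(-139204) - 17305/s = 342449/(-139204) - 17305/103148 = 342449*(-1/139204) - 17305*1/103148 = -342449/139204 - 17305/103148 = -2358240917/897413387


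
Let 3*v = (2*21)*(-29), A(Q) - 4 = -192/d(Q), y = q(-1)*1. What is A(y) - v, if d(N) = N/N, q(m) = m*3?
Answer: 218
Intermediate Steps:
q(m) = 3*m
d(N) = 1
y = -3 (y = (3*(-1))*1 = -3*1 = -3)
A(Q) = -188 (A(Q) = 4 - 192/1 = 4 - 192*1 = 4 - 192 = -188)
v = -406 (v = ((2*21)*(-29))/3 = (42*(-29))/3 = (⅓)*(-1218) = -406)
A(y) - v = -188 - 1*(-406) = -188 + 406 = 218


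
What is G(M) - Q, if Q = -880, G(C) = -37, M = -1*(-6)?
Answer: 843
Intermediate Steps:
M = 6
G(M) - Q = -37 - 1*(-880) = -37 + 880 = 843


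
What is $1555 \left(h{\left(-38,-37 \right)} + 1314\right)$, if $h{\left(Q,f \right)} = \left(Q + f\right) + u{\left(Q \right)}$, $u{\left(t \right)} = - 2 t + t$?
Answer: $1985735$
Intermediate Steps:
$u{\left(t \right)} = - t$
$h{\left(Q,f \right)} = f$ ($h{\left(Q,f \right)} = \left(Q + f\right) - Q = f$)
$1555 \left(h{\left(-38,-37 \right)} + 1314\right) = 1555 \left(-37 + 1314\right) = 1555 \cdot 1277 = 1985735$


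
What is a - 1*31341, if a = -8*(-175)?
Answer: -29941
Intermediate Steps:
a = 1400
a - 1*31341 = 1400 - 1*31341 = 1400 - 31341 = -29941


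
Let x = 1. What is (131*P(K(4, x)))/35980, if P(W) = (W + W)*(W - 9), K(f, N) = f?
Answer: -262/1799 ≈ -0.14564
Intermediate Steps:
P(W) = 2*W*(-9 + W) (P(W) = (2*W)*(-9 + W) = 2*W*(-9 + W))
(131*P(K(4, x)))/35980 = (131*(2*4*(-9 + 4)))/35980 = (131*(2*4*(-5)))*(1/35980) = (131*(-40))*(1/35980) = -5240*1/35980 = -262/1799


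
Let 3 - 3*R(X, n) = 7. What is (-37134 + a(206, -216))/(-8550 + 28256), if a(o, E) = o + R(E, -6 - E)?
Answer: -55394/29559 ≈ -1.8740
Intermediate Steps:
R(X, n) = -4/3 (R(X, n) = 1 - 1/3*7 = 1 - 7/3 = -4/3)
a(o, E) = -4/3 + o (a(o, E) = o - 4/3 = -4/3 + o)
(-37134 + a(206, -216))/(-8550 + 28256) = (-37134 + (-4/3 + 206))/(-8550 + 28256) = (-37134 + 614/3)/19706 = -110788/3*1/19706 = -55394/29559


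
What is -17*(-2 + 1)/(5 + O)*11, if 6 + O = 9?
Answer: 187/8 ≈ 23.375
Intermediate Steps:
O = 3 (O = -6 + 9 = 3)
-17*(-2 + 1)/(5 + O)*11 = -17*(-2 + 1)/(5 + 3)*11 = -(-17)/8*11 = -17*(-1/8)*11 = (17/8)*11 = 187/8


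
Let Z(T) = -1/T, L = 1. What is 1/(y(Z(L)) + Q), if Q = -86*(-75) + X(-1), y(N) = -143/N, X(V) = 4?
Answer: 1/6597 ≈ 0.00015158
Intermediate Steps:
Q = 6454 (Q = -86*(-75) + 4 = 6450 + 4 = 6454)
1/(y(Z(L)) + Q) = 1/(-143/((-1/1)) + 6454) = 1/(-143/((-1*1)) + 6454) = 1/(-143/(-1) + 6454) = 1/(-143*(-1) + 6454) = 1/(143 + 6454) = 1/6597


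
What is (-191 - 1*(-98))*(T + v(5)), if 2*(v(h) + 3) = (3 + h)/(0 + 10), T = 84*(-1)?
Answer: 40269/5 ≈ 8053.8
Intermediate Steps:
T = -84
v(h) = -57/20 + h/20 (v(h) = -3 + ((3 + h)/(0 + 10))/2 = -3 + ((3 + h)/10)/2 = -3 + ((3 + h)*(⅒))/2 = -3 + (3/10 + h/10)/2 = -3 + (3/20 + h/20) = -57/20 + h/20)
(-191 - 1*(-98))*(T + v(5)) = (-191 - 1*(-98))*(-84 + (-57/20 + (1/20)*5)) = (-191 + 98)*(-84 + (-57/20 + ¼)) = -93*(-84 - 13/5) = -93*(-433/5) = 40269/5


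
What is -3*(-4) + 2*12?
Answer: 36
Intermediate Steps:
-3*(-4) + 2*12 = 12 + 24 = 36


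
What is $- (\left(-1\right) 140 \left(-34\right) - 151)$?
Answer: $-4609$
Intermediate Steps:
$- (\left(-1\right) 140 \left(-34\right) - 151) = - (\left(-140\right) \left(-34\right) - 151) = - (4760 - 151) = \left(-1\right) 4609 = -4609$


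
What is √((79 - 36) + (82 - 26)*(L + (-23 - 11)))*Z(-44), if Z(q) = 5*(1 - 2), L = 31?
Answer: -25*I*√5 ≈ -55.902*I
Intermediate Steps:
Z(q) = -5 (Z(q) = 5*(-1) = -5)
√((79 - 36) + (82 - 26)*(L + (-23 - 11)))*Z(-44) = √((79 - 36) + (82 - 26)*(31 + (-23 - 11)))*(-5) = √(43 + 56*(31 - 34))*(-5) = √(43 + 56*(-3))*(-5) = √(43 - 168)*(-5) = √(-125)*(-5) = (5*I*√5)*(-5) = -25*I*√5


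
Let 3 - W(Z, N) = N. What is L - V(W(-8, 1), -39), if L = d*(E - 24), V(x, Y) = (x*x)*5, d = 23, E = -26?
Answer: -1170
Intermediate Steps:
W(Z, N) = 3 - N
V(x, Y) = 5*x**2 (V(x, Y) = x**2*5 = 5*x**2)
L = -1150 (L = 23*(-26 - 24) = 23*(-50) = -1150)
L - V(W(-8, 1), -39) = -1150 - 5*(3 - 1*1)**2 = -1150 - 5*(3 - 1)**2 = -1150 - 5*2**2 = -1150 - 5*4 = -1150 - 1*20 = -1150 - 20 = -1170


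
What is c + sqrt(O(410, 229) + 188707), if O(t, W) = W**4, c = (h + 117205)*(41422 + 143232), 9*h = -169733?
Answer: 163439471248/9 + 26*sqrt(4068413) ≈ 1.8160e+10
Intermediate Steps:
h = -169733/9 (h = (1/9)*(-169733) = -169733/9 ≈ -18859.)
c = 163439471248/9 (c = (-169733/9 + 117205)*(41422 + 143232) = (885112/9)*184654 = 163439471248/9 ≈ 1.8160e+10)
c + sqrt(O(410, 229) + 188707) = 163439471248/9 + sqrt(229**4 + 188707) = 163439471248/9 + sqrt(2750058481 + 188707) = 163439471248/9 + sqrt(2750247188) = 163439471248/9 + 26*sqrt(4068413)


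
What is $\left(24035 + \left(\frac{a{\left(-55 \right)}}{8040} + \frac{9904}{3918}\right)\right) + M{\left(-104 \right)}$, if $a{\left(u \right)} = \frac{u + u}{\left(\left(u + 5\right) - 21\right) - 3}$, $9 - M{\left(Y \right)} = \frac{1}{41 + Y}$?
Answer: $\frac{19618821242995}{815868648} \approx 24047.0$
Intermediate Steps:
$M{\left(Y \right)} = 9 - \frac{1}{41 + Y}$
$a{\left(u \right)} = \frac{2 u}{-19 + u}$ ($a{\left(u \right)} = \frac{2 u}{\left(\left(5 + u\right) - 21\right) - 3} = \frac{2 u}{\left(-16 + u\right) - 3} = \frac{2 u}{-19 + u}$)
$\left(24035 + \left(\frac{a{\left(-55 \right)}}{8040} + \frac{9904}{3918}\right)\right) + M{\left(-104 \right)} = \left(24035 + \left(\frac{2 \left(-55\right) \frac{1}{-19 - 55}}{8040} + \frac{9904}{3918}\right)\right) + \frac{368 + 9 \left(-104\right)}{41 - 104} = \left(24035 + \left(2 \left(-55\right) \frac{1}{-74} \cdot \frac{1}{8040} + 9904 \cdot \frac{1}{3918}\right)\right) + \frac{368 - 936}{-63} = \left(24035 + \left(2 \left(-55\right) \left(- \frac{1}{74}\right) \frac{1}{8040} + \frac{4952}{1959}\right)\right) - - \frac{568}{63} = \left(24035 + \left(\frac{55}{37} \cdot \frac{1}{8040} + \frac{4952}{1959}\right)\right) + \frac{568}{63} = \left(24035 + \left(\frac{11}{59496} + \frac{4952}{1959}\right)\right) + \frac{568}{63} = \left(24035 + \frac{98215247}{38850888}\right) + \frac{568}{63} = \frac{933879308327}{38850888} + \frac{568}{63} = \frac{19618821242995}{815868648}$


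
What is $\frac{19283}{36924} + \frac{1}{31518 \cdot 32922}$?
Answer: $\frac{24520499062}{46953010719} \approx 0.52223$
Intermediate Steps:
$\frac{19283}{36924} + \frac{1}{31518 \cdot 32922} = 19283 \cdot \frac{1}{36924} + \frac{1}{31518} \cdot \frac{1}{32922} = \frac{19283}{36924} + \frac{1}{1037635596} = \frac{24520499062}{46953010719}$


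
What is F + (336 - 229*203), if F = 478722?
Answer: 432571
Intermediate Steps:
F + (336 - 229*203) = 478722 + (336 - 229*203) = 478722 + (336 - 46487) = 478722 - 46151 = 432571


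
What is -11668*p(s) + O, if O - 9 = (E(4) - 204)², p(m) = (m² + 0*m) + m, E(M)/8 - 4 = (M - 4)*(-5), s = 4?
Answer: -203767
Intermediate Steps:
E(M) = 192 - 40*M (E(M) = 32 + 8*((M - 4)*(-5)) = 32 + 8*((-4 + M)*(-5)) = 32 + 8*(20 - 5*M) = 32 + (160 - 40*M) = 192 - 40*M)
p(m) = m + m² (p(m) = (m² + 0) + m = m² + m = m + m²)
O = 29593 (O = 9 + ((192 - 40*4) - 204)² = 9 + ((192 - 160) - 204)² = 9 + (32 - 204)² = 9 + (-172)² = 9 + 29584 = 29593)
-11668*p(s) + O = -46672*(1 + 4) + 29593 = -46672*5 + 29593 = -11668*20 + 29593 = -233360 + 29593 = -203767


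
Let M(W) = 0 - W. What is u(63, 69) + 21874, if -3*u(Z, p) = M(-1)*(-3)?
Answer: 21875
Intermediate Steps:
M(W) = -W
u(Z, p) = 1 (u(Z, p) = -(-1*(-1))*(-3)/3 = -(-3)/3 = -⅓*(-3) = 1)
u(63, 69) + 21874 = 1 + 21874 = 21875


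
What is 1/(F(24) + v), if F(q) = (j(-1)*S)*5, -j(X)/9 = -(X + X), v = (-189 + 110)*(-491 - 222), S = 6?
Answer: 1/55787 ≈ 1.7925e-5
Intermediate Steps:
v = 56327 (v = -79*(-713) = 56327)
j(X) = 18*X (j(X) = -(-9)*(X + X) = -(-9)*2*X = -(-18)*X = 18*X)
F(q) = -540 (F(q) = ((18*(-1))*6)*5 = -18*6*5 = -108*5 = -540)
1/(F(24) + v) = 1/(-540 + 56327) = 1/55787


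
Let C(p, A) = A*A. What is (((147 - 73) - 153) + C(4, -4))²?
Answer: 3969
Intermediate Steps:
C(p, A) = A²
(((147 - 73) - 153) + C(4, -4))² = (((147 - 73) - 153) + (-4)²)² = ((74 - 153) + 16)² = (-79 + 16)² = (-63)² = 3969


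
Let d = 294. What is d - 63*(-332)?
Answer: 21210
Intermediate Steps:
d - 63*(-332) = 294 - 63*(-332) = 294 + 20916 = 21210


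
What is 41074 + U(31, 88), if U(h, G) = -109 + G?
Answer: 41053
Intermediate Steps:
41074 + U(31, 88) = 41074 + (-109 + 88) = 41074 - 21 = 41053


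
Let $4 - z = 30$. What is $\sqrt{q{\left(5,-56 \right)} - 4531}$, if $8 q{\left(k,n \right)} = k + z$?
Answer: $\frac{i \sqrt{72538}}{4} \approx 67.332 i$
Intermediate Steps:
$z = -26$ ($z = 4 - 30 = -26$)
$q{\left(k,n \right)} = - \frac{13}{4} + \frac{k}{8}$ ($q{\left(k,n \right)} = \frac{k - 26}{8} = \frac{-26 + k}{8} = - \frac{13}{4} + \frac{k}{8}$)
$\sqrt{q{\left(5,-56 \right)} - 4531} = \sqrt{\left(- \frac{13}{4} + \frac{1}{8} \cdot 5\right) - 4531} = \sqrt{\left(- \frac{13}{4} + \frac{5}{8}\right) - 4531} = \sqrt{- \frac{21}{8} - 4531} = \sqrt{- \frac{36269}{8}} = \frac{i \sqrt{72538}}{4}$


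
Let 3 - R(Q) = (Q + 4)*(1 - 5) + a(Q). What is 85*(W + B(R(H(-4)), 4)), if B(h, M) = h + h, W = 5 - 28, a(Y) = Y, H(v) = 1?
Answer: 1785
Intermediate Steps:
W = -23
R(Q) = 19 + 3*Q (R(Q) = 3 - ((Q + 4)*(1 - 5) + Q) = 3 - ((4 + Q)*(-4) + Q) = 3 - ((-16 - 4*Q) + Q) = 3 - (-16 - 3*Q) = 3 + (16 + 3*Q) = 19 + 3*Q)
B(h, M) = 2*h
85*(W + B(R(H(-4)), 4)) = 85*(-23 + 2*(19 + 3*1)) = 85*(-23 + 2*(19 + 3)) = 85*(-23 + 2*22) = 85*(-23 + 44) = 85*21 = 1785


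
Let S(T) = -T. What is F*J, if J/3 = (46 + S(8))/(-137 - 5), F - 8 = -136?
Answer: 7296/71 ≈ 102.76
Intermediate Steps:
F = -128 (F = 8 - 136 = -128)
J = -57/71 (J = 3*((46 - 1*8)/(-137 - 5)) = 3*((46 - 8)/(-142)) = 3*(38*(-1/142)) = 3*(-19/71) = -57/71 ≈ -0.80282)
F*J = -128*(-57/71) = 7296/71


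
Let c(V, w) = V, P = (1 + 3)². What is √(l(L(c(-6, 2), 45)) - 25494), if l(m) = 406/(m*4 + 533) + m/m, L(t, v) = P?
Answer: I*√9085692255/597 ≈ 159.66*I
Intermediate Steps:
P = 16 (P = 4² = 16)
L(t, v) = 16
l(m) = 1 + 406/(533 + 4*m) (l(m) = 406/(4*m + 533) + 1 = 406/(533 + 4*m) + 1 = 1 + 406/(533 + 4*m))
√(l(L(c(-6, 2), 45)) - 25494) = √((939 + 4*16)/(533 + 4*16) - 25494) = √((939 + 64)/(533 + 64) - 25494) = √(1003/597 - 25494) = √(-15218915/597) = I*√9085692255/597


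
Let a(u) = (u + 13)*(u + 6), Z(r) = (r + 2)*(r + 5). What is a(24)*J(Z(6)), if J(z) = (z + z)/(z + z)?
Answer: 1110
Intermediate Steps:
Z(r) = (2 + r)*(5 + r)
a(u) = (6 + u)*(13 + u) (a(u) = (13 + u)*(6 + u) = (6 + u)*(13 + u))
J(z) = 1 (J(z) = (2*z)/((2*z)) = (2*z)*(1/(2*z)) = 1)
a(24)*J(Z(6)) = (78 + 24**2 + 19*24)*1 = (78 + 576 + 456)*1 = 1110*1 = 1110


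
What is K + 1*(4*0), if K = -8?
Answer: -8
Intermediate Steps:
K + 1*(4*0) = -8 + 1*(4*0) = -8 + 1*0 = -8 + 0 = -8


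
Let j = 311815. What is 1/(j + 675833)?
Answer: 1/987648 ≈ 1.0125e-6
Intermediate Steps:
1/(j + 675833) = 1/(311815 + 675833) = 1/987648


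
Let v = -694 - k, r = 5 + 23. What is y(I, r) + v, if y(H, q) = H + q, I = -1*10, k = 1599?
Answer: -2275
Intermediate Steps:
r = 28
I = -10
v = -2293 (v = -694 - 1*1599 = -694 - 1599 = -2293)
y(I, r) + v = (-10 + 28) - 2293 = 18 - 2293 = -2275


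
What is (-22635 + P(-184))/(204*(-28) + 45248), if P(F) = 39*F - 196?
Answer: -30007/39536 ≈ -0.75898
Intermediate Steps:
P(F) = -196 + 39*F
(-22635 + P(-184))/(204*(-28) + 45248) = (-22635 + (-196 + 39*(-184)))/(204*(-28) + 45248) = (-22635 + (-196 - 7176))/(-5712 + 45248) = (-22635 - 7372)/39536 = -30007*1/39536 = -30007/39536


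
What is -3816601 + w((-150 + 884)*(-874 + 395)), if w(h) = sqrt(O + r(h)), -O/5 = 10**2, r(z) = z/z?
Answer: -3816601 + I*sqrt(499) ≈ -3.8166e+6 + 22.338*I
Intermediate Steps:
r(z) = 1
O = -500 (O = -5*10**2 = -5*100 = -500)
w(h) = I*sqrt(499) (w(h) = sqrt(-500 + 1) = sqrt(-499) = I*sqrt(499))
-3816601 + w((-150 + 884)*(-874 + 395)) = -3816601 + I*sqrt(499)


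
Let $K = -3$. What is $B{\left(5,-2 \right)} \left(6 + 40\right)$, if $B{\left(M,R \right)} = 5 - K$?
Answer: $368$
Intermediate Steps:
$B{\left(M,R \right)} = 8$ ($B{\left(M,R \right)} = 5 - -3 = 5 + 3 = 8$)
$B{\left(5,-2 \right)} \left(6 + 40\right) = 8 \left(6 + 40\right) = 8 \cdot 46 = 368$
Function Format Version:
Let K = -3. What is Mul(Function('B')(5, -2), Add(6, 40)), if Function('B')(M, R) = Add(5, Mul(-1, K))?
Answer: 368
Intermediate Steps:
Function('B')(M, R) = 8 (Function('B')(M, R) = Add(5, Mul(-1, -3)) = Add(5, 3) = 8)
Mul(Function('B')(5, -2), Add(6, 40)) = Mul(8, Add(6, 40)) = Mul(8, 46) = 368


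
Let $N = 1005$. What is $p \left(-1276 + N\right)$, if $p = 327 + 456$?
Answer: $-212193$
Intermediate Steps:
$p = 783$
$p \left(-1276 + N\right) = 783 \left(-1276 + 1005\right) = 783 \left(-271\right) = -212193$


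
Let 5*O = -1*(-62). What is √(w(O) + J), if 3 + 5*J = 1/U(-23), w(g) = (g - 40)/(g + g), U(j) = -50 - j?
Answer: 11*I*√110670/2790 ≈ 1.3116*I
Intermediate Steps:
O = 62/5 (O = (-1*(-62))/5 = (⅕)*62 = 62/5 ≈ 12.400)
w(g) = (-40 + g)/(2*g) (w(g) = (-40 + g)/((2*g)) = (-40 + g)*(1/(2*g)) = (-40 + g)/(2*g))
J = -82/135 (J = -⅗ + 1/(5*(-50 - 1*(-23))) = -⅗ + 1/(5*(-50 + 23)) = -⅗ + (⅕)/(-27) = -⅗ + (⅕)*(-1/27) = -⅗ - 1/135 = -82/135 ≈ -0.60741)
√(w(O) + J) = √((-40 + 62/5)/(2*(62/5)) - 82/135) = √((½)*(5/62)*(-138/5) - 82/135) = √(-69/62 - 82/135) = √(-14399/8370) = 11*I*√110670/2790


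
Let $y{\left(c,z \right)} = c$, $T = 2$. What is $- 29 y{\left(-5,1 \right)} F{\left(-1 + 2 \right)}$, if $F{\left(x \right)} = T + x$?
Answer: $435$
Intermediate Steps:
$F{\left(x \right)} = 2 + x$
$- 29 y{\left(-5,1 \right)} F{\left(-1 + 2 \right)} = \left(-29\right) \left(-5\right) \left(2 + \left(-1 + 2\right)\right) = 145 \left(2 + 1\right) = 145 \cdot 3 = 435$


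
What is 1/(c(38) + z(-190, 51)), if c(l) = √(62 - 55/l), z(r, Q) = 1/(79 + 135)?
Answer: -4066/52688279 + 22898*√87438/52688279 ≈ 0.12843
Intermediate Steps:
z(r, Q) = 1/214
1/(c(38) + z(-190, 51)) = 1/(√(62 - 55/38) + 1/214) = 1/(√(2301/38) + 1/214) = 1/(√87438/38 + 1/214) = 1/(1/214 + √87438/38)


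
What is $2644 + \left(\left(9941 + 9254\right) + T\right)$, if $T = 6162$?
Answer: $28001$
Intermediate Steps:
$2644 + \left(\left(9941 + 9254\right) + T\right) = 2644 + \left(\left(9941 + 9254\right) + 6162\right) = 2644 + \left(19195 + 6162\right) = 2644 + 25357 = 28001$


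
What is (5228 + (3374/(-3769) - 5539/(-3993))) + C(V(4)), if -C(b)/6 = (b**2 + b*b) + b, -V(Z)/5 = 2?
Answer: 61530238405/15049617 ≈ 4088.5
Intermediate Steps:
V(Z) = -10 (V(Z) = -5*2 = -10)
C(b) = -12*b**2 - 6*b (C(b) = -6*((b**2 + b*b) + b) = -6*((b**2 + b**2) + b) = -6*(2*b**2 + b) = -6*(b + 2*b**2) = -12*b**2 - 6*b)
(5228 + (3374/(-3769) - 5539/(-3993))) + C(V(4)) = (5228 + (3374/(-3769) - 5539/(-3993))) - 6*(-10)*(1 + 2*(-10)) = (5228 + (3374*(-1/3769) - 5539*(-1/3993))) - 6*(-10)*(1 - 20) = (5228 + (-3374/3769 + 5539/3993)) - 6*(-10)*(-19) = (5228 + 7404109/15049617) - 1140 = 78686801785/15049617 - 1140 = 61530238405/15049617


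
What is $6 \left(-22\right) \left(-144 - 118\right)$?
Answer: $34584$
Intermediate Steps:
$6 \left(-22\right) \left(-144 - 118\right) = \left(-132\right) \left(-262\right) = 34584$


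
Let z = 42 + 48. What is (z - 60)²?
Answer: 900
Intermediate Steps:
z = 90
(z - 60)² = (90 - 60)² = 30² = 900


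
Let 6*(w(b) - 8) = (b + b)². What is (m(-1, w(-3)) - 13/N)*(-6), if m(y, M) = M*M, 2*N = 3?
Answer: -1124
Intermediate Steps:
N = 3/2 (N = (½)*3 = 3/2 ≈ 1.5000)
w(b) = 8 + 2*b²/3 (w(b) = 8 + (b + b)²/6 = 8 + (2*b)²/6 = 8 + (4*b²)/6 = 8 + 2*b²/3)
m(y, M) = M²
(m(-1, w(-3)) - 13/N)*(-6) = ((8 + (⅔)*(-3)²)² - 13/3/2)*(-6) = ((8 + (⅔)*9)² - 13*⅔)*(-6) = ((8 + 6)² - 26/3)*(-6) = (14² - 26/3)*(-6) = (196 - 26/3)*(-6) = (562/3)*(-6) = -1124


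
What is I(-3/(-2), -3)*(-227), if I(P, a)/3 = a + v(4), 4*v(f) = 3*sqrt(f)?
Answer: 2043/2 ≈ 1021.5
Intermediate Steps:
v(f) = 3*sqrt(f)/4 (v(f) = (3*sqrt(f))/4 = 3*sqrt(f)/4)
I(P, a) = 9/2 + 3*a (I(P, a) = 3*(a + 3*sqrt(4)/4) = 3*(a + (3/4)*2) = 3*(a + 3/2) = 3*(3/2 + a) = 9/2 + 3*a)
I(-3/(-2), -3)*(-227) = (9/2 + 3*(-3))*(-227) = (9/2 - 9)*(-227) = -9/2*(-227) = 2043/2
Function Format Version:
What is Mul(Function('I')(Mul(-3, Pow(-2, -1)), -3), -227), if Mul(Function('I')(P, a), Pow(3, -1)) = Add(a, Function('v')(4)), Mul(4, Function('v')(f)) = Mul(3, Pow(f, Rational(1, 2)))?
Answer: Rational(2043, 2) ≈ 1021.5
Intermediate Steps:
Function('v')(f) = Mul(Rational(3, 4), Pow(f, Rational(1, 2))) (Function('v')(f) = Mul(Rational(1, 4), Mul(3, Pow(f, Rational(1, 2)))) = Mul(Rational(3, 4), Pow(f, Rational(1, 2))))
Function('I')(P, a) = Add(Rational(9, 2), Mul(3, a)) (Function('I')(P, a) = Mul(3, Add(a, Mul(Rational(3, 4), Pow(4, Rational(1, 2))))) = Mul(3, Add(a, Mul(Rational(3, 4), 2))) = Mul(3, Add(a, Rational(3, 2))) = Mul(3, Add(Rational(3, 2), a)) = Add(Rational(9, 2), Mul(3, a)))
Mul(Function('I')(Mul(-3, Pow(-2, -1)), -3), -227) = Mul(Add(Rational(9, 2), Mul(3, -3)), -227) = Mul(Add(Rational(9, 2), -9), -227) = Mul(Rational(-9, 2), -227) = Rational(2043, 2)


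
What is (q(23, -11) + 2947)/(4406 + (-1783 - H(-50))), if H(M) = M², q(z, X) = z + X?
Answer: 2959/123 ≈ 24.057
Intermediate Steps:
q(z, X) = X + z
(q(23, -11) + 2947)/(4406 + (-1783 - H(-50))) = ((-11 + 23) + 2947)/(4406 + (-1783 - 1*(-50)²)) = (12 + 2947)/(4406 + (-1783 - 1*2500)) = 2959/(4406 + (-1783 - 2500)) = 2959/(4406 - 4283) = 2959/123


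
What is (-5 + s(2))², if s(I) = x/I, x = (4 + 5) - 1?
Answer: 1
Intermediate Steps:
x = 8 (x = 9 - 1 = 8)
s(I) = 8/I
(-5 + s(2))² = (-5 + 8/2)² = (-5 + 8*(½))² = (-5 + 4)² = (-1)² = 1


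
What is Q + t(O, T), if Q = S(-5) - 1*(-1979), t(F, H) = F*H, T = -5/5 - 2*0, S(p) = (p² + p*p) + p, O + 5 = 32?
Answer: 1997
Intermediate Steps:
O = 27 (O = -5 + 32 = 27)
S(p) = p + 2*p² (S(p) = (p² + p²) + p = 2*p² + p = p + 2*p²)
T = -1 (T = -5*⅕ + 0 = -1 + 0 = -1)
Q = 2024 (Q = -5*(1 + 2*(-5)) - 1*(-1979) = -5*(1 - 10) + 1979 = -5*(-9) + 1979 = 45 + 1979 = 2024)
Q + t(O, T) = 2024 + 27*(-1) = 2024 - 27 = 1997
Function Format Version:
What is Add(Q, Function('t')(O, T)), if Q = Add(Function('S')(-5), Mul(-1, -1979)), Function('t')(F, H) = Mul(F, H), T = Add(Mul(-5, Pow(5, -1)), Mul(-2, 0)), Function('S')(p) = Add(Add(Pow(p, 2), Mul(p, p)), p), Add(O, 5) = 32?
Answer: 1997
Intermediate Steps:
O = 27 (O = Add(-5, 32) = 27)
Function('S')(p) = Add(p, Mul(2, Pow(p, 2))) (Function('S')(p) = Add(Add(Pow(p, 2), Pow(p, 2)), p) = Add(Mul(2, Pow(p, 2)), p) = Add(p, Mul(2, Pow(p, 2))))
T = -1 (T = Add(Mul(-5, Rational(1, 5)), 0) = Add(-1, 0) = -1)
Q = 2024 (Q = Add(Mul(-5, Add(1, Mul(2, -5))), Mul(-1, -1979)) = Add(Mul(-5, Add(1, -10)), 1979) = Add(Mul(-5, -9), 1979) = Add(45, 1979) = 2024)
Add(Q, Function('t')(O, T)) = Add(2024, Mul(27, -1)) = Add(2024, -27) = 1997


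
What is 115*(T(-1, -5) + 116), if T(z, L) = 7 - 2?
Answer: 13915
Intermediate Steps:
T(z, L) = 5
115*(T(-1, -5) + 116) = 115*(5 + 116) = 115*121 = 13915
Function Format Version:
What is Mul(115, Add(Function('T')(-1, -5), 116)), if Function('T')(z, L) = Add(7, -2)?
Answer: 13915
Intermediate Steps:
Function('T')(z, L) = 5
Mul(115, Add(Function('T')(-1, -5), 116)) = Mul(115, Add(5, 116)) = Mul(115, 121) = 13915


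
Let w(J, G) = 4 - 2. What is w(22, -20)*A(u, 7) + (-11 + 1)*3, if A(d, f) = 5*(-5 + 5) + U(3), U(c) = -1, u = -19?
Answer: -32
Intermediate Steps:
w(J, G) = 2
A(d, f) = -1 (A(d, f) = 5*(-5 + 5) - 1 = 5*0 - 1 = 0 - 1 = -1)
w(22, -20)*A(u, 7) + (-11 + 1)*3 = 2*(-1) + (-11 + 1)*3 = -2 - 10*3 = -2 - 30 = -32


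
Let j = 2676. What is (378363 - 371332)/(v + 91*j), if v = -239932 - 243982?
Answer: -7031/240398 ≈ -0.029247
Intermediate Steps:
v = -483914
(378363 - 371332)/(v + 91*j) = (378363 - 371332)/(-483914 + 91*2676) = 7031/(-483914 + 243516) = 7031/(-240398) = 7031*(-1/240398) = -7031/240398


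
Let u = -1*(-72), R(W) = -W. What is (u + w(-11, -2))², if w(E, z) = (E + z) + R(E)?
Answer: 4900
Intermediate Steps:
w(E, z) = z (w(E, z) = (E + z) - E = z)
u = 72
(u + w(-11, -2))² = (72 - 2)² = 70² = 4900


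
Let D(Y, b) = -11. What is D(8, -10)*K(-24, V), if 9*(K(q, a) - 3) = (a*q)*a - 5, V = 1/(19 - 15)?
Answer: -451/18 ≈ -25.056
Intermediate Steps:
V = 1/4 ≈ 0.25000
K(q, a) = 22/9 + q*a**2/9 (K(q, a) = 3 + ((a*q)*a - 5)/9 = 3 + (q*a**2 - 5)/9 = 3 + (-5 + q*a**2)/9 = 3 + (-5/9 + q*a**2/9) = 22/9 + q*a**2/9)
D(8, -10)*K(-24, V) = -11*(22/9 + (1/9)*(-24)*(1/4)**2) = -11*(22/9 + (1/9)*(-24)*(1/16)) = -11*(22/9 - 1/6) = -11*41/18 = -451/18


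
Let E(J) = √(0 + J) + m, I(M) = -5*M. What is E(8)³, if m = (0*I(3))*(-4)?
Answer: 16*√2 ≈ 22.627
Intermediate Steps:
m = 0 (m = (0*(-5*3))*(-4) = (0*(-15))*(-4) = 0*(-4) = 0)
E(J) = √J (E(J) = √(0 + J) + 0 = √J + 0 = √J)
E(8)³ = (√8)³ = (2*√2)³ = 16*√2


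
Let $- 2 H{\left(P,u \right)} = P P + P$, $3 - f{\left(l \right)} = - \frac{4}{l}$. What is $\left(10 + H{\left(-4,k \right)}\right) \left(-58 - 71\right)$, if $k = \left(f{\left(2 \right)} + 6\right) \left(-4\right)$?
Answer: $-516$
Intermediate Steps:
$f{\left(l \right)} = 3 + \frac{4}{l}$ ($f{\left(l \right)} = 3 - - \frac{4}{l} = 3 + \frac{4}{l}$)
$k = -44$ ($k = \left(\left(3 + \frac{4}{2}\right) + 6\right) \left(-4\right) = \left(\left(3 + 4 \cdot \frac{1}{2}\right) + 6\right) \left(-4\right) = \left(\left(3 + 2\right) + 6\right) \left(-4\right) = \left(5 + 6\right) \left(-4\right) = 11 \left(-4\right) = -44$)
$H{\left(P,u \right)} = - \frac{P}{2} - \frac{P^{2}}{2}$ ($H{\left(P,u \right)} = - \frac{P P + P}{2} = - \frac{P^{2} + P}{2} = - \frac{P + P^{2}}{2} = - \frac{P}{2} - \frac{P^{2}}{2}$)
$\left(10 + H{\left(-4,k \right)}\right) \left(-58 - 71\right) = \left(10 - - 2 \left(1 - 4\right)\right) \left(-58 - 71\right) = \left(10 - \left(-2\right) \left(-3\right)\right) \left(-58 - 71\right) = \left(10 - 6\right) \left(-129\right) = 4 \left(-129\right) = -516$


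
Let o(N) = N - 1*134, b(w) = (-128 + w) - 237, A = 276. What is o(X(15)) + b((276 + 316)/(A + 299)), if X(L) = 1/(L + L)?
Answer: -1717883/3450 ≈ -497.94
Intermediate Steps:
X(L) = 1/(2*L)
b(w) = -365 + w
o(N) = -134 + N (o(N) = N - 134 = -134 + N)
o(X(15)) + b((276 + 316)/(A + 299)) = (-134 + (1/2)/15) + (-365 + (276 + 316)/(276 + 299)) = (-134 + (1/2)*(1/15)) + (-365 + 592/575) = (-134 + 1/30) + (-365 + 592*(1/575)) = -4019/30 + (-365 + 592/575) = -4019/30 - 209283/575 = -1717883/3450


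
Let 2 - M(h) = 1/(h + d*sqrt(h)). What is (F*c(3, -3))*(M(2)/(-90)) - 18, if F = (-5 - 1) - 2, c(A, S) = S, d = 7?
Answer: -2614/141 + 14*sqrt(2)/705 ≈ -18.511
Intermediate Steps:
F = -8 (F = -6 - 2 = -8)
M(h) = 2 - 1/(h + 7*sqrt(h))
(F*c(3, -3))*(M(2)/(-90)) - 18 = (-8*(-3))*(((-1 + 2*2 + 14*sqrt(2))/(2 + 7*sqrt(2)))/(-90)) - 18 = 24*(((-1 + 4 + 14*sqrt(2))/(2 + 7*sqrt(2)))*(-1/90)) - 18 = 24*(((3 + 14*sqrt(2))/(2 + 7*sqrt(2)))*(-1/90)) - 18 = 24*(-(3 + 14*sqrt(2))/(90*(2 + 7*sqrt(2)))) - 18 = -4*(3 + 14*sqrt(2))/(15*(2 + 7*sqrt(2))) - 18 = -18 - 4*(3 + 14*sqrt(2))/(15*(2 + 7*sqrt(2)))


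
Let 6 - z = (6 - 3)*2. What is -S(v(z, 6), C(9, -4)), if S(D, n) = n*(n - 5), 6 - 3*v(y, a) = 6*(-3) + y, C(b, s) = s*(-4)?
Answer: -176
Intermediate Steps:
C(b, s) = -4*s
z = 0 (z = 6 - (6 - 3)*2 = 6 - 3*2 = 6 - 1*6 = 6 - 6 = 0)
v(y, a) = 8 - y/3 (v(y, a) = 2 - (6*(-3) + y)/3 = 2 - (-18 + y)/3 = 2 + (6 - y/3) = 8 - y/3)
S(D, n) = n*(-5 + n)
-S(v(z, 6), C(9, -4)) = -(-4*(-4))*(-5 - 4*(-4)) = -16*(-5 + 16) = -16*11 = -1*176 = -176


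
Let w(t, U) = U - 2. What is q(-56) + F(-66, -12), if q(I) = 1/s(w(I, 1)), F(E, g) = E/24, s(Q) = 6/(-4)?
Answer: -41/12 ≈ -3.4167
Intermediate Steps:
w(t, U) = -2 + U
s(Q) = -3/2 (s(Q) = 6*(-¼) = -3/2)
F(E, g) = E/24 (F(E, g) = E*(1/24) = E/24)
q(I) = -⅔ (q(I) = 1/(-3/2) = -⅔)
q(-56) + F(-66, -12) = -⅔ + (1/24)*(-66) = -⅔ - 11/4 = -41/12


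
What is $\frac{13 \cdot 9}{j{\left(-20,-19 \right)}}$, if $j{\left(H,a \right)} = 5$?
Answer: $\frac{117}{5} \approx 23.4$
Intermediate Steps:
$\frac{13 \cdot 9}{j{\left(-20,-19 \right)}} = \frac{13 \cdot 9}{5} = 117 \cdot \frac{1}{5} = \frac{117}{5}$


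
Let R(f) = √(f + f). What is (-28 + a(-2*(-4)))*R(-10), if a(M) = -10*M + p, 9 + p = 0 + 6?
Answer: -222*I*√5 ≈ -496.41*I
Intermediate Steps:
p = -3 (p = -9 + (0 + 6) = -9 + 6 = -3)
R(f) = √2*√f (R(f) = √(2*f) = √2*√f)
a(M) = -3 - 10*M (a(M) = -10*M - 3 = -3 - 10*M)
(-28 + a(-2*(-4)))*R(-10) = (-28 + (-3 - (-20)*(-4)))*(√2*√(-10)) = (-28 + (-3 - 10*8))*(√2*(I*√10)) = (-28 + (-3 - 80))*(2*I*√5) = (-28 - 83)*(2*I*√5) = -222*I*√5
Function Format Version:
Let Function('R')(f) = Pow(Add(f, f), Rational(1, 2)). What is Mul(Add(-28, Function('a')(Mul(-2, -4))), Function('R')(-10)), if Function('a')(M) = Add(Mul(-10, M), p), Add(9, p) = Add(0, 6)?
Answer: Mul(-222, I, Pow(5, Rational(1, 2))) ≈ Mul(-496.41, I)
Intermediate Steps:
p = -3 (p = Add(-9, Add(0, 6)) = Add(-9, 6) = -3)
Function('R')(f) = Mul(Pow(2, Rational(1, 2)), Pow(f, Rational(1, 2))) (Function('R')(f) = Pow(Mul(2, f), Rational(1, 2)) = Mul(Pow(2, Rational(1, 2)), Pow(f, Rational(1, 2))))
Function('a')(M) = Add(-3, Mul(-10, M)) (Function('a')(M) = Add(Mul(-10, M), -3) = Add(-3, Mul(-10, M)))
Mul(Add(-28, Function('a')(Mul(-2, -4))), Function('R')(-10)) = Mul(Add(-28, Add(-3, Mul(-10, Mul(-2, -4)))), Mul(Pow(2, Rational(1, 2)), Pow(-10, Rational(1, 2)))) = Mul(Add(-28, Add(-3, Mul(-10, 8))), Mul(Pow(2, Rational(1, 2)), Mul(I, Pow(10, Rational(1, 2))))) = Mul(Add(-28, Add(-3, -80)), Mul(2, I, Pow(5, Rational(1, 2)))) = Mul(Add(-28, -83), Mul(2, I, Pow(5, Rational(1, 2)))) = Mul(-111, Mul(2, I, Pow(5, Rational(1, 2)))) = Mul(-222, I, Pow(5, Rational(1, 2)))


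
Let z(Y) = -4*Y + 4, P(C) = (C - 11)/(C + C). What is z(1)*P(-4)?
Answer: 0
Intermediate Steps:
P(C) = (-11 + C)/(2*C) (P(C) = (-11 + C)/((2*C)) = (-11 + C)*(1/(2*C)) = (-11 + C)/(2*C))
z(Y) = 4 - 4*Y
z(1)*P(-4) = (4 - 4*1)*((1/2)*(-11 - 4)/(-4)) = (4 - 4)*((1/2)*(-1/4)*(-15)) = 0*(15/8) = 0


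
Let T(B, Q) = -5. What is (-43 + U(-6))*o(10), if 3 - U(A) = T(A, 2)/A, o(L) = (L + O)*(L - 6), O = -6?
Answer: -1960/3 ≈ -653.33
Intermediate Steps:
o(L) = (-6 + L)² (o(L) = (L - 6)*(L - 6) = (-6 + L)*(-6 + L) = (-6 + L)²)
U(A) = 3 + 5/A (U(A) = 3 - (-5)/A = 3 + 5/A)
(-43 + U(-6))*o(10) = (-43 + (3 + 5/(-6)))*(36 + 10² - 12*10) = (-43 + (3 + 5*(-⅙)))*(36 + 100 - 120) = (-43 + (3 - ⅚))*16 = (-43 + 13/6)*16 = -245/6*16 = -1960/3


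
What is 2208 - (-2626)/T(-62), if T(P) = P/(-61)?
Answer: 148541/31 ≈ 4791.6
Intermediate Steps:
T(P) = -P/61 (T(P) = P*(-1/61) = -P/61)
2208 - (-2626)/T(-62) = 2208 - (-2626)/((-1/61*(-62))) = 2208 - (-2626)/62/61 = 2208 - (-2626)*61/62 = 2208 - 1*(-80093/31) = 2208 + 80093/31 = 148541/31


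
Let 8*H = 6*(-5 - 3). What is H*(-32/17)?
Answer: 192/17 ≈ 11.294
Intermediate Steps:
H = -6 (H = (6*(-5 - 3))/8 = (6*(-8))/8 = (⅛)*(-48) = -6)
H*(-32/17) = -(-192)/17 = -6*(-32/17) = 192/17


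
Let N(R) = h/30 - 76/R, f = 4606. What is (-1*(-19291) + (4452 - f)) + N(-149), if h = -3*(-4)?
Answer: 14257743/745 ≈ 19138.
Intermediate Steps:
h = 12
N(R) = 2/5 - 76/R (N(R) = 12/30 - 76/R = 12*(1/30) - 76/R = 2/5 - 76/R)
(-1*(-19291) + (4452 - f)) + N(-149) = (-1*(-19291) + (4452 - 1*4606)) + (2/5 - 76/(-149)) = (19291 + (4452 - 4606)) + (2/5 - 76*(-1/149)) = (19291 - 154) + (2/5 + 76/149) = 19137 + 678/745 = 14257743/745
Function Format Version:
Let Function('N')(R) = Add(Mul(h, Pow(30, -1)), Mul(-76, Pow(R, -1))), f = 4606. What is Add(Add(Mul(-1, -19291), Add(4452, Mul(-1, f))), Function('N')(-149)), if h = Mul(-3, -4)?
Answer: Rational(14257743, 745) ≈ 19138.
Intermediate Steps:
h = 12
Function('N')(R) = Add(Rational(2, 5), Mul(-76, Pow(R, -1))) (Function('N')(R) = Add(Mul(12, Pow(30, -1)), Mul(-76, Pow(R, -1))) = Add(Mul(12, Rational(1, 30)), Mul(-76, Pow(R, -1))) = Add(Rational(2, 5), Mul(-76, Pow(R, -1))))
Add(Add(Mul(-1, -19291), Add(4452, Mul(-1, f))), Function('N')(-149)) = Add(Add(Mul(-1, -19291), Add(4452, Mul(-1, 4606))), Add(Rational(2, 5), Mul(-76, Pow(-149, -1)))) = Add(Add(19291, Add(4452, -4606)), Add(Rational(2, 5), Mul(-76, Rational(-1, 149)))) = Add(Add(19291, -154), Add(Rational(2, 5), Rational(76, 149))) = Add(19137, Rational(678, 745)) = Rational(14257743, 745)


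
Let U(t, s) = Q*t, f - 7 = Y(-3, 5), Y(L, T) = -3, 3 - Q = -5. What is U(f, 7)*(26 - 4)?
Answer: 704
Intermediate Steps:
Q = 8 (Q = 3 - 1*(-5) = 3 + 5 = 8)
f = 4 (f = 7 - 3 = 4)
U(t, s) = 8*t
U(f, 7)*(26 - 4) = (8*4)*(26 - 4) = 32*22 = 704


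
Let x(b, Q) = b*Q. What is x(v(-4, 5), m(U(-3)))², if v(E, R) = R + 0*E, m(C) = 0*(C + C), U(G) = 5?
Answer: 0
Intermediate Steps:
m(C) = 0 (m(C) = 0*(2*C) = 0)
v(E, R) = R (v(E, R) = R + 0 = R)
x(b, Q) = Q*b
x(v(-4, 5), m(U(-3)))² = (0*5)² = 0² = 0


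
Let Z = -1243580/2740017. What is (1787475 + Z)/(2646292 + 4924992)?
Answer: 4897710643495/20745446871828 ≈ 0.23609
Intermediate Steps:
Z = -1243580/2740017 (Z = -1243580*1/2740017 = -1243580/2740017 ≈ -0.45386)
(1787475 + Z)/(2646292 + 4924992) = (1787475 - 1243580/2740017)/(2646292 + 4924992) = (4897710643495/2740017)/7571284 = (4897710643495/2740017)*(1/7571284) = 4897710643495/20745446871828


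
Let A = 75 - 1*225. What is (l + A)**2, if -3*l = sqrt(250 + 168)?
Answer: (450 + sqrt(418))**2/9 ≈ 24591.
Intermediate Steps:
A = -150 (A = 75 - 225 = -150)
l = -sqrt(418)/3 (l = -sqrt(250 + 168)/3 = -sqrt(418)/3 ≈ -6.8150)
(l + A)**2 = (-sqrt(418)/3 - 150)**2 = (-150 - sqrt(418)/3)**2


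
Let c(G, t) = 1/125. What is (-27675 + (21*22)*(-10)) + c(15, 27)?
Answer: -4036874/125 ≈ -32295.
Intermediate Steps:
c(G, t) = 1/125
(-27675 + (21*22)*(-10)) + c(15, 27) = (-27675 + (21*22)*(-10)) + 1/125 = (-27675 + 462*(-10)) + 1/125 = (-27675 - 4620) + 1/125 = -32295 + 1/125 = -4036874/125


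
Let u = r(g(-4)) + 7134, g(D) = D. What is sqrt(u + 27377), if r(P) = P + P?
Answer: sqrt(34503) ≈ 185.75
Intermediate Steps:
r(P) = 2*P
u = 7126 (u = 2*(-4) + 7134 = -8 + 7134 = 7126)
sqrt(u + 27377) = sqrt(7126 + 27377) = sqrt(34503)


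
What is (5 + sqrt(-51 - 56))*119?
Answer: 595 + 119*I*sqrt(107) ≈ 595.0 + 1230.9*I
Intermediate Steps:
(5 + sqrt(-51 - 56))*119 = (5 + sqrt(-107))*119 = (5 + I*sqrt(107))*119 = 595 + 119*I*sqrt(107)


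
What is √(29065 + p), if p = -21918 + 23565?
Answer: 2*√7678 ≈ 175.25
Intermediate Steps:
p = 1647
√(29065 + p) = √(29065 + 1647) = √30712 = 2*√7678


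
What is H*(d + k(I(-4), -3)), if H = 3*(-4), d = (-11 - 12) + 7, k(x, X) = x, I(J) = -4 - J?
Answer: 192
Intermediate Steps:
d = -16 (d = -23 + 7 = -16)
H = -12
H*(d + k(I(-4), -3)) = -12*(-16 + (-4 - 1*(-4))) = -12*(-16 + (-4 + 4)) = -12*(-16 + 0) = -12*(-16) = 192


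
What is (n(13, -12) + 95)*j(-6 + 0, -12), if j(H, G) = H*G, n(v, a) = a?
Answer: 5976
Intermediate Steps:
j(H, G) = G*H
(n(13, -12) + 95)*j(-6 + 0, -12) = (-12 + 95)*(-12*(-6 + 0)) = 83*(-12*(-6)) = 83*72 = 5976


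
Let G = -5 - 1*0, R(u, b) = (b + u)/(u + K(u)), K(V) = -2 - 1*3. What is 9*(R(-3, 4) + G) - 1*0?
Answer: -369/8 ≈ -46.125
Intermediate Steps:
K(V) = -5 (K(V) = -2 - 3 = -5)
R(u, b) = (b + u)/(-5 + u) (R(u, b) = (b + u)/(u - 5) = (b + u)/(-5 + u))
G = -5 (G = -5 + 0 = -5)
9*(R(-3, 4) + G) - 1*0 = 9*((4 - 3)/(-5 - 3) - 5) - 1*0 = 9*(1/(-8) - 5) + 0 = 9*(-1/8*1 - 5) + 0 = 9*(-1/8 - 5) + 0 = 9*(-41/8) + 0 = -369/8 + 0 = -369/8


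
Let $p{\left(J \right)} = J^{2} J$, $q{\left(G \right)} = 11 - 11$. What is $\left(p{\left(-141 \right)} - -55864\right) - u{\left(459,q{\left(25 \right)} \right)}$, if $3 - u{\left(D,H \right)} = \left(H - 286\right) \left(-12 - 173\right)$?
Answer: $-2694450$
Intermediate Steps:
$q{\left(G \right)} = 0$
$p{\left(J \right)} = J^{3}$
$u{\left(D,H \right)} = -52907 + 185 H$ ($u{\left(D,H \right)} = 3 - \left(H - 286\right) \left(-12 - 173\right) = 3 - \left(-286 + H\right) \left(-185\right) = 3 - \left(52910 - 185 H\right) = 3 + \left(-52910 + 185 H\right) = -52907 + 185 H$)
$\left(p{\left(-141 \right)} - -55864\right) - u{\left(459,q{\left(25 \right)} \right)} = \left(\left(-141\right)^{3} - -55864\right) - \left(-52907 + 185 \cdot 0\right) = \left(-2803221 + 55864\right) - \left(-52907 + 0\right) = -2747357 - -52907 = -2747357 + 52907 = -2694450$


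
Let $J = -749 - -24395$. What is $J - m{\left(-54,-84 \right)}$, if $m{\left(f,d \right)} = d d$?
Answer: $16590$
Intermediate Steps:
$m{\left(f,d \right)} = d^{2}$
$J = 23646$ ($J = -749 + 24395 = 23646$)
$J - m{\left(-54,-84 \right)} = 23646 - \left(-84\right)^{2} = 23646 - 7056 = 16590$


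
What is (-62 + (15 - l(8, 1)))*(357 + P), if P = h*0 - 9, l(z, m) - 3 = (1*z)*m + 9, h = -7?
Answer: -23316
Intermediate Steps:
l(z, m) = 12 + m*z (l(z, m) = 3 + ((1*z)*m + 9) = 3 + (z*m + 9) = 3 + (m*z + 9) = 3 + (9 + m*z) = 12 + m*z)
P = -9 (P = -7*0 - 9 = 0 - 9 = -9)
(-62 + (15 - l(8, 1)))*(357 + P) = (-62 + (15 - (12 + 1*8)))*(357 - 9) = (-62 + (15 - (12 + 8)))*348 = (-62 + (15 - 1*20))*348 = (-62 + (15 - 20))*348 = (-62 - 5)*348 = -67*348 = -23316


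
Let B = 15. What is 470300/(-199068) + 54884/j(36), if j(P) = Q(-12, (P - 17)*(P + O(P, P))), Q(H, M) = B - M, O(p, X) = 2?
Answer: -2814537553/35185269 ≈ -79.992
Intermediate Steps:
Q(H, M) = 15 - M
j(P) = 15 - (-17 + P)*(2 + P) (j(P) = 15 - (P - 17)*(P + 2) = 15 - (-17 + P)*(2 + P))
470300/(-199068) + 54884/j(36) = 470300/(-199068) + 54884/(49 - 1*36² + 15*36) = 470300*(-1/199068) + 54884/(49 - 1*1296 + 540) = -117575/49767 + 54884/(49 - 1296 + 540) = -117575/49767 + 54884/(-707) = -117575/49767 + 54884*(-1/707) = -117575/49767 - 54884/707 = -2814537553/35185269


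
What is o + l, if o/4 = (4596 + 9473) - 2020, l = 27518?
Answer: 75714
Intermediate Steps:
o = 48196 (o = 4*((4596 + 9473) - 2020) = 4*(14069 - 2020) = 4*12049 = 48196)
o + l = 48196 + 27518 = 75714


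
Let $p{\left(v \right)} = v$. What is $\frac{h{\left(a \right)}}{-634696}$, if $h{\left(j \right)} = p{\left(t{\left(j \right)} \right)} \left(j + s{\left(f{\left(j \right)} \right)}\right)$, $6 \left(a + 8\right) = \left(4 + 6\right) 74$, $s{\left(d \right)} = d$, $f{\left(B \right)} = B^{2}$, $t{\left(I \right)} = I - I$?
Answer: $0$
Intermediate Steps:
$t{\left(I \right)} = 0$
$a = \frac{346}{3}$ ($a = -8 + \frac{\left(4 + 6\right) 74}{6} = -8 + \frac{10 \cdot 74}{6} = -8 + \frac{1}{6} \cdot 740 = -8 + \frac{370}{3} = \frac{346}{3} \approx 115.33$)
$h{\left(j \right)} = 0$ ($h{\left(j \right)} = 0 \left(j + j^{2}\right) = 0$)
$\frac{h{\left(a \right)}}{-634696} = \frac{0}{-634696} = 0 \left(- \frac{1}{634696}\right) = 0$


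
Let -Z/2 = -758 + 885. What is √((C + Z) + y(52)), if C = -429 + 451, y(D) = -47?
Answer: 3*I*√31 ≈ 16.703*I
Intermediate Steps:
Z = -254 (Z = -2*(-758 + 885) = -2*127 = -254)
C = 22
√((C + Z) + y(52)) = √((22 - 254) - 47) = √(-232 - 47) = √(-279) = 3*I*√31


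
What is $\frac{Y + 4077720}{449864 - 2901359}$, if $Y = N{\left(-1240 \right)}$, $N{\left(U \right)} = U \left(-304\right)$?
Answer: $- \frac{890936}{490299} \approx -1.8171$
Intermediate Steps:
$N{\left(U \right)} = - 304 U$
$Y = 376960$ ($Y = \left(-304\right) \left(-1240\right) = 376960$)
$\frac{Y + 4077720}{449864 - 2901359} = \frac{376960 + 4077720}{449864 - 2901359} = \frac{4454680}{-2451495} = 4454680 \left(- \frac{1}{2451495}\right) = - \frac{890936}{490299}$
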